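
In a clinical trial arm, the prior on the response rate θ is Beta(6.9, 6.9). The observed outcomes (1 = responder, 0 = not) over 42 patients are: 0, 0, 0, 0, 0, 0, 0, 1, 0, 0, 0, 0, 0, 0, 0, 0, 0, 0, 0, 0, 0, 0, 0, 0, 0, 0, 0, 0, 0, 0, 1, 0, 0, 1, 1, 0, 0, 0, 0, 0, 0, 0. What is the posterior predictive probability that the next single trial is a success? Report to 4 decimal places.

0.1953

The Beta prior is conjugate to a Binomial/Bernoulli likelihood; the update adds successes to α and failures to β.
Posterior: Beta(α+k, β+n−k) = Beta(6.9+4, 6.9+38) = Beta(10.9, 44.9).
For a single future Bernoulli trial, P(success | data) = α/(α+β) = 0.1953.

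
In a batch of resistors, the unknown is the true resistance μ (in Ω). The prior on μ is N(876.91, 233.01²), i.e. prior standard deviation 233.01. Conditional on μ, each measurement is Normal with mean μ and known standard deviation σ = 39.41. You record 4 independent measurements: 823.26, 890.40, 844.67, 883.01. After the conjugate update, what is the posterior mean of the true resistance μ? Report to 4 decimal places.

For Normal data with known variance σ², a Normal(μ₀, σ₀²) prior on μ is conjugate. Posterior precision = 1/σ₀² + n/σ²; posterior mean is the precision-weighted average of μ₀ and x̄.
Σxᵢ = 823.26 + 890.40 + 844.67 + 883.01 = 3441.34, so n·x̄ = 3441.34.
σ₀² = 233.01² = 54293.6601, σ² = 39.41² = 1553.1481; σ² + n·σ₀² = 1553.1481 + 4·54293.6601 = 218727.7885.
Posterior mean = (μ₀/σ₀² + n·x̄/σ²)/(1/σ₀² + n/σ²) = (σ²·μ₀ + σ₀²·n·x̄)/(σ² + n·σ₀²) = (1553.1481·876.91 + 54293.6601·3441.34)/218727.7885 = 188204915.348905/218727.7885 = 860.4527.

860.4527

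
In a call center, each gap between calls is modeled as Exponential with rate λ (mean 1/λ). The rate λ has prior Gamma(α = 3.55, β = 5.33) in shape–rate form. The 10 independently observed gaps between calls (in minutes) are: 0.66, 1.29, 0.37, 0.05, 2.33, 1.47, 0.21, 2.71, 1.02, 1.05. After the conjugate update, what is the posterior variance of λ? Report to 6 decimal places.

0.049831

With a Gamma(shape α, rate β) prior on the exponential rate λ, the posterior after n observations with total T = Σxᵢ is Gamma(α+n, β+T).
Sum of observations T = 11.16 minutes; n = 10.
Posterior: Gamma(3.55+10, 5.33+11.16) = Gamma(13.55, 16.49).
Var = α/β² = 0.049831.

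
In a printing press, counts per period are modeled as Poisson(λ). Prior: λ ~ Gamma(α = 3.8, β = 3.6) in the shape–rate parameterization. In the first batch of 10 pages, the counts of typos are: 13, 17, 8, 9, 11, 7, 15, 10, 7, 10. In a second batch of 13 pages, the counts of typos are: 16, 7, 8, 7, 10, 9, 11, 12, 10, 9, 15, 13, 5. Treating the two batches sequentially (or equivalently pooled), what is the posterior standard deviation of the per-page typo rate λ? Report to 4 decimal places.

With a Gamma(shape α, rate β) prior, the Poisson likelihood is conjugate: the posterior is Gamma(α + ΣXᵢ, β + n).
Batch 1: sum of counts S = 107 over n = 10 pages.
After batch 1: Gamma(α+S, β+n) = Gamma(3.8+107, 3.6+10) = Gamma(110.8, 13.6).
Batch 2: sum of counts S = 132 over n = 13 pages.
After batch 2: Gamma(α+S, β+n) = Gamma(110.8+132, 13.6+13) = Gamma(242.8, 26.6).
SD = √α/β = √242.8/26.6 = 0.5858.

0.5858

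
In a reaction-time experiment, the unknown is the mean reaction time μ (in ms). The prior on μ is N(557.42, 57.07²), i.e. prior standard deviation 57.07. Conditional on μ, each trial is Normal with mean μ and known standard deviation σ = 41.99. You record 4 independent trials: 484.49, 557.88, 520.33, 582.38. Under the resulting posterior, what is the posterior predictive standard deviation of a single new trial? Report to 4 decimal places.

For Normal data with known variance σ², a Normal(μ₀, σ₀²) prior on μ is conjugate. Posterior precision = 1/σ₀² + n/σ²; posterior mean is the precision-weighted average of μ₀ and x̄.
σ₀² = 57.07² = 3256.9849, σ² = 41.99² = 1763.1601; σ² + n·σ₀² = 1763.1601 + 4·3256.9849 = 14791.0997.
Posterior precision = 1/σ₀² + n/σ² = 1/3256.9849 + 4/1763.1601 = (σ² + n·σ₀²)/(σ₀²σ²) = 14791.0997/(3256.9849·1763.1601); posterior variance σₙ² = σ₀²σ²/(σ² + n·σ₀²) = 3256.9849·1763.1601/14791.0997 = 388.246036.
Predictive variance for one new observation = σₙ² + σ² = 3256.9849·1763.1601/14791.0997 + 1763.1601 = σ²·(σ₀² + 14791.0997)/14791.0997 = 1763.1601·18048.0846/14791.0997 = 2151.406136; SD = √(1763.1601·18048.0846/14791.0997) = 46.3833.

46.3833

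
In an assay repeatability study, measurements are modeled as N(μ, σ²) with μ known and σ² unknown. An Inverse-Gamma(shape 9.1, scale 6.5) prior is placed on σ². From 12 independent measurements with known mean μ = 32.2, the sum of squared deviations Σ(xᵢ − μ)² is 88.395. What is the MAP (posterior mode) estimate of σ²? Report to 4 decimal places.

3.1489

With known mean μ and an Inverse-Gamma(α, β) prior on σ², the Normal likelihood is conjugate: posterior is Inv-Gamma(α + n/2, β + Σ(xᵢ−μ)²/2).
Posterior: Inv-Gamma(9.1 + 12/2, 6.5 + 88.395/2) = Inv-Gamma(15.10, 50.6975).
Mode = β/(α+1) = 50.6975/16.10 = 3.1489.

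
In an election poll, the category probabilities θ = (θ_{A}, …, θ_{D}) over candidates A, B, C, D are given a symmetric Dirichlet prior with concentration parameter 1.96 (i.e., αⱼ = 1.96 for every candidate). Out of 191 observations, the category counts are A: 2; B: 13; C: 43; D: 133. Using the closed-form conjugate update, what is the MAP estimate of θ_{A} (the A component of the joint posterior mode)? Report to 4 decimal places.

The Dirichlet prior is conjugate to the Multinomial likelihood: each posterior αⱼ = prior αⱼ + observed count nⱼ.
Posterior concentration: (3.96, 14.96, 44.96, 134.96), total = 198.84.
Joint mode component: (α_{A}−1)/(Σα−K) = 2.96/194.84 = 0.0152.

0.0152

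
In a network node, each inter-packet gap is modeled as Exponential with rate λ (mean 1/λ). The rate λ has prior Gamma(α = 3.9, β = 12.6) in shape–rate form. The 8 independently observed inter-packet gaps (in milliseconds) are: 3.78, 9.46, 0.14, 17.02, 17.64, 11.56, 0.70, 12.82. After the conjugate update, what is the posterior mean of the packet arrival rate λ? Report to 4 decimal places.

0.1388

With a Gamma(shape α, rate β) prior on the exponential rate λ, the posterior after n observations with total T = Σxᵢ is Gamma(α+n, β+T).
Sum of observations T = 73.12 milliseconds; n = 8.
Posterior: Gamma(3.9+8, 12.6+73.12) = Gamma(11.9, 85.72).
Posterior mean of λ = α/β = 11.9/85.72 = 0.1388.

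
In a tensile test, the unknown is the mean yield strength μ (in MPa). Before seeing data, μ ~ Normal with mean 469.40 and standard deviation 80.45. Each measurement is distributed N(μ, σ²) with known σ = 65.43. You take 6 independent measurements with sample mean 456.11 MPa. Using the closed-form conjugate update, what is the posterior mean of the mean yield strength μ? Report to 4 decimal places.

For Normal data with known variance σ², a Normal(μ₀, σ₀²) prior on μ is conjugate. Posterior precision = 1/σ₀² + n/σ²; posterior mean is the precision-weighted average of μ₀ and x̄.
n·x̄ = 6·456.11 = 2736.66.
σ₀² = 80.45² = 6472.2025, σ² = 65.43² = 4281.0849; σ² + n·σ₀² = 4281.0849 + 6·6472.2025 = 43114.2999.
Posterior mean = (μ₀/σ₀² + n·x̄/σ²)/(1/σ₀² + n/σ²) = (σ²·μ₀ + σ₀²·n·x̄)/(σ² + n·σ₀²) = (4281.0849·469.40 + 6472.2025·2736.66)/43114.2999 = 19721758.94571/43114.2999 = 457.4296.

457.4296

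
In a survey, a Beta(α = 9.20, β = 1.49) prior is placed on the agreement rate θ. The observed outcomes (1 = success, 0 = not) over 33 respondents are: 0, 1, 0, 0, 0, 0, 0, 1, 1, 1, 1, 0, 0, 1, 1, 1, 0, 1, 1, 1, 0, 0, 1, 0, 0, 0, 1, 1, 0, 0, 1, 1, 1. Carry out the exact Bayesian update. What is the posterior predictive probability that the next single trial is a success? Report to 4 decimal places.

0.5997

The Beta prior is conjugate to a Binomial/Bernoulli likelihood; the update adds successes to α and failures to β.
Posterior: Beta(α+k, β+n−k) = Beta(9.20+17, 1.49+16) = Beta(26.20, 17.49).
For a single future Bernoulli trial, P(success | data) = α/(α+β) = 0.5997.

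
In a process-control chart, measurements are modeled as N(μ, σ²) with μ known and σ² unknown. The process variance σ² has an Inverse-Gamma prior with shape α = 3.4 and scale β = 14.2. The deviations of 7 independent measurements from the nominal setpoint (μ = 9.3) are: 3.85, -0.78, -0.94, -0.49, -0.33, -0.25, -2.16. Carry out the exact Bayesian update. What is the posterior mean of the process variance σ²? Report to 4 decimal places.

With known mean μ and an Inverse-Gamma(α, β) prior on σ², the Normal likelihood is conjugate: posterior is Inv-Gamma(α + n/2, β + Σ(xᵢ−μ)²/2).
Σ(xᵢ−μ)² = (3.85)² + (-0.78)² + (-0.94)² + (-0.49)² + (-0.33)² + (-0.25)² + (-2.16)² = 21.3916.
Posterior: Inv-Gamma(3.4 + 7/2, 14.2 + 21.3916/2) = Inv-Gamma(6.90, 24.89580).
E[σ²|data] = β/(α−1) = 24.89580/5.90 = 4.2196.

4.2196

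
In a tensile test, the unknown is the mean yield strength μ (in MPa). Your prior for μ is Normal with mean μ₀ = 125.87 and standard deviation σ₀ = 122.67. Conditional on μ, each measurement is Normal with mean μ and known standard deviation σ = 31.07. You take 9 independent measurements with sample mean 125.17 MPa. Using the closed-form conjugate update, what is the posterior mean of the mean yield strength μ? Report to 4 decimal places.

125.1750

For Normal data with known variance σ², a Normal(μ₀, σ₀²) prior on μ is conjugate. Posterior precision = 1/σ₀² + n/σ²; posterior mean is the precision-weighted average of μ₀ and x̄.
n·x̄ = 9·125.17 = 1126.53.
σ₀² = 122.67² = 15047.9289, σ² = 31.07² = 965.3449; σ² + n·σ₀² = 965.3449 + 9·15047.9289 = 136396.705.
Posterior mean = (μ₀/σ₀² + n·x̄/σ²)/(1/σ₀² + n/σ²) = (σ²·μ₀ + σ₀²·n·x̄)/(σ² + n·σ₀²) = (965.3449·125.87 + 15047.9289·1126.53)/136396.705 = 17073451.30628/136396.705 = 125.1750.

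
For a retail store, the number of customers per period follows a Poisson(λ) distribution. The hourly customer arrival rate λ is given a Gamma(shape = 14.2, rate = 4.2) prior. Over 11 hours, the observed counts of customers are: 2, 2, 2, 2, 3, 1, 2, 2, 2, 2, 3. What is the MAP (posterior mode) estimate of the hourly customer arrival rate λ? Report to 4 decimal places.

With a Gamma(shape α, rate β) prior, the Poisson likelihood is conjugate: the posterior is Gamma(α + ΣXᵢ, β + n).
Sum of counts S = 23 over n = 11 hours.
Posterior: Gamma(α+S, β+n) = Gamma(14.2+23, 4.2+11) = Gamma(37.2, 15.2).
Mode of Gamma(α,β) for α≥1 is (α−1)/β = 36.2/15.2 = 2.3816.

2.3816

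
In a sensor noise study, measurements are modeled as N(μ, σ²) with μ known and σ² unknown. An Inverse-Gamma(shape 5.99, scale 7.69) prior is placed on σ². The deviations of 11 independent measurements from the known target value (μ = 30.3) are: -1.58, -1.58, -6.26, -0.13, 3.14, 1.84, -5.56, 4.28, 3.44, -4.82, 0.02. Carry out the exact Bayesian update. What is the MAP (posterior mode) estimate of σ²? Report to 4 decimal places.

With known mean μ and an Inverse-Gamma(α, β) prior on σ², the Normal likelihood is conjugate: posterior is Inv-Gamma(α + n/2, β + Σ(xᵢ−μ)²/2).
Σ(xᵢ−μ)² = (-1.58)² + (-1.58)² + (-6.26)² + (-0.13)² + (3.14)² + (1.84)² + (-5.56)² + (4.28)² + (3.44)² + (-4.82)² + (0.02)² = 141.7409.
Posterior: Inv-Gamma(5.99 + 11/2, 7.69 + 141.7409/2) = Inv-Gamma(11.49, 78.56045).
Mode = β/(α+1) = 78.56045/12.49 = 6.2899.

6.2899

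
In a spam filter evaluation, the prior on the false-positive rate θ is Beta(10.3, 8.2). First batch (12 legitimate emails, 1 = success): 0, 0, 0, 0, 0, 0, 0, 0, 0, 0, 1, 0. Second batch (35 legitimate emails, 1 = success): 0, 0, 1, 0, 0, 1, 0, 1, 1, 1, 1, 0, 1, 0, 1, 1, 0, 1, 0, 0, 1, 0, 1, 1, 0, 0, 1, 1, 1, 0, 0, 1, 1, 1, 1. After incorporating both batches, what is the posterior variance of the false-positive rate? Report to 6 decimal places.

0.003752

The Beta prior is conjugate to a Binomial/Bernoulli likelihood; the update adds successes to α and failures to β.
After batch 1: Beta(10.3+1, 8.2+11) = Beta(11.3, 19.2).
After batch 2: Beta(11.3+20, 19.2+15) = Beta(31.3, 34.2).
Var = αβ/((α+β)²(α+β+1)) = 31.3·34.2/(65.5²·66.5) = 0.003752.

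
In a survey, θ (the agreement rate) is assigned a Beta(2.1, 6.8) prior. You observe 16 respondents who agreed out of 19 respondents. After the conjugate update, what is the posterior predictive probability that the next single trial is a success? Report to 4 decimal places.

0.6487

The Beta prior is conjugate to a Binomial/Bernoulli likelihood; the update adds successes to α and failures to β.
Posterior: Beta(α+k, β+n−k) = Beta(2.1+16, 6.8+3) = Beta(18.1, 9.8).
For a single future Bernoulli trial, P(success | data) = α/(α+β) = 0.6487.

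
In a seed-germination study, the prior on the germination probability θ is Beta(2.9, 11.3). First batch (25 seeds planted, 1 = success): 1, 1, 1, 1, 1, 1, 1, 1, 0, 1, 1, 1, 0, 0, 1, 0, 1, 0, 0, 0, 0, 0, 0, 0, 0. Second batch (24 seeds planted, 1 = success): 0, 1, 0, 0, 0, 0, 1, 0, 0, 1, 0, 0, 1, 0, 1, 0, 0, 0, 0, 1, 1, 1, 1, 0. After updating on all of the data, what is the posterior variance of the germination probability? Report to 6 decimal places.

0.003719

The Beta prior is conjugate to a Binomial/Bernoulli likelihood; the update adds successes to α and failures to β.
After batch 1: Beta(2.9+13, 11.3+12) = Beta(15.9, 23.3).
After batch 2: Beta(15.9+9, 23.3+15) = Beta(24.9, 38.3).
Var = αβ/((α+β)²(α+β+1)) = 24.9·38.3/(63.2²·64.2) = 0.003719.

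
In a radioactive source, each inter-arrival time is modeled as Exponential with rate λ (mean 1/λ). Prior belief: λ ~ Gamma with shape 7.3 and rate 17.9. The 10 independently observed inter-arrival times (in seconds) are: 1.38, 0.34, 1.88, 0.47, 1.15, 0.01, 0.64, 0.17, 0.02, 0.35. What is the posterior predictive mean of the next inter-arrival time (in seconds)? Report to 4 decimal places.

1.4914

With a Gamma(shape α, rate β) prior on the exponential rate λ, the posterior after n observations with total T = Σxᵢ is Gamma(α+n, β+T).
Sum of observations T = 6.41 seconds; n = 10.
Posterior: Gamma(7.3+10, 17.9+6.41) = Gamma(17.3, 24.31).
The predictive distribution for the next observation is Lomax; its mean is β/(α−1) = 24.31/16.3 = 1.4914.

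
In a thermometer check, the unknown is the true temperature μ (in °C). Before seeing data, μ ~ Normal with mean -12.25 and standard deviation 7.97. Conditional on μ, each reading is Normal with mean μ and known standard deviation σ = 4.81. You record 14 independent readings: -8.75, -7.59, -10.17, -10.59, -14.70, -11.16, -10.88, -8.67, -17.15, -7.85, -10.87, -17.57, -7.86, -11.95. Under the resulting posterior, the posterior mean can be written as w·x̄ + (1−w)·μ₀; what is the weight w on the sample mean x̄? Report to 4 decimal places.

For Normal data with known variance σ², a Normal(μ₀, σ₀²) prior on μ is conjugate. Posterior precision = 1/σ₀² + n/σ²; posterior mean is the precision-weighted average of μ₀ and x̄.
σ₀² = 7.97² = 63.5209, σ² = 4.81² = 23.1361. Prior precision 1/σ₀² = 1/63.5209; data precision n/σ² = 14/23.1361.
w = (n/σ²)/(1/σ₀² + n/σ²) = n·σ₀²/(σ² + n·σ₀²) = 14·63.5209/(23.1361 + 14·63.5209) = 889.2926/912.4287 = 0.9746.

0.9746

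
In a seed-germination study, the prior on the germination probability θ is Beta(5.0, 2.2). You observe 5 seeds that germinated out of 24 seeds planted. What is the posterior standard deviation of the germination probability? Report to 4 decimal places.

0.0822

The Beta prior is conjugate to a Binomial/Bernoulli likelihood; the update adds successes to α and failures to β.
Posterior: Beta(α+k, β+n−k) = Beta(5.0+5, 2.2+19) = Beta(10.0, 21.2).
Var = αβ/((α+β)²(α+β+1)) = 10.0·21.2/(31.2²·32.2) = 0.00676349; SD = √0.00676349 = 0.0822.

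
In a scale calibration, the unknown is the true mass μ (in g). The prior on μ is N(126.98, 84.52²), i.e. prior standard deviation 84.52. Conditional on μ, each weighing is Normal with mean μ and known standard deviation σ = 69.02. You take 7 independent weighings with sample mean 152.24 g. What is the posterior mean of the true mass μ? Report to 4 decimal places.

150.0429

For Normal data with known variance σ², a Normal(μ₀, σ₀²) prior on μ is conjugate. Posterior precision = 1/σ₀² + n/σ²; posterior mean is the precision-weighted average of μ₀ and x̄.
n·x̄ = 7·152.24 = 1065.68.
σ₀² = 84.52² = 7143.6304, σ² = 69.02² = 4763.7604; σ² + n·σ₀² = 4763.7604 + 7·7143.6304 = 54769.1732.
Posterior mean = (μ₀/σ₀² + n·x̄/σ²)/(1/σ₀² + n/σ²) = (σ²·μ₀ + σ₀²·n·x̄)/(σ² + n·σ₀²) = (4763.7604·126.98 + 7143.6304·1065.68)/54769.1732 = 8217726.340264/54769.1732 = 150.0429.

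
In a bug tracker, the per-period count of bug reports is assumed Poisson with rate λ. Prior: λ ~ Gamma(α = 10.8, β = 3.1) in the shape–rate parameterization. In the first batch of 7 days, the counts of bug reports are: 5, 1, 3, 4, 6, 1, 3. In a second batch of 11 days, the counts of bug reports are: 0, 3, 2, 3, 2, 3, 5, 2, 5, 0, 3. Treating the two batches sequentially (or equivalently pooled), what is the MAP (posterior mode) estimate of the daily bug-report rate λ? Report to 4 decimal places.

2.8815

With a Gamma(shape α, rate β) prior, the Poisson likelihood is conjugate: the posterior is Gamma(α + ΣXᵢ, β + n).
Batch 1: sum of counts S = 23 over n = 7 days.
After batch 1: Gamma(α+S, β+n) = Gamma(10.8+23, 3.1+7) = Gamma(33.8, 10.1).
Batch 2: sum of counts S = 28 over n = 11 days.
After batch 2: Gamma(α+S, β+n) = Gamma(33.8+28, 10.1+11) = Gamma(61.8, 21.1).
Mode of Gamma(α,β) for α≥1 is (α−1)/β = 60.8/21.1 = 2.8815.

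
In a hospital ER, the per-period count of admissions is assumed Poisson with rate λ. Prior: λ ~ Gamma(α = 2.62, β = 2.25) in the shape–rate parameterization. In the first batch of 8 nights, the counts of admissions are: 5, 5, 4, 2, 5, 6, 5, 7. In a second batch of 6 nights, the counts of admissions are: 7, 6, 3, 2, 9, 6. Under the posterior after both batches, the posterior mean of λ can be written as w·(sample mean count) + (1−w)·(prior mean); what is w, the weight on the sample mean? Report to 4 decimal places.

With a Gamma(shape α, rate β) prior, the Poisson likelihood is conjugate: the posterior is Gamma(α + ΣXᵢ, β + n).
Total number of nights: n = 8 + 6 = 14.
Posterior mean = (α₀+S)/(β₀+n) = [n/(β₀+n)]·(S/n) + [β₀/(β₀+n)]·(α₀/β₀), so only n and β₀ enter the weight.
Weight on data w = n/(β₀+n) = 14/(2.25+14) = 14/16.25 = 0.8615.

0.8615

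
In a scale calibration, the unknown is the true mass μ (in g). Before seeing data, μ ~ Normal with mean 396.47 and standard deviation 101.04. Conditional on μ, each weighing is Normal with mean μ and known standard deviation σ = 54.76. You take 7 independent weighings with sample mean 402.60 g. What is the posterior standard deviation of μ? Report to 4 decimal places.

For Normal data with known variance σ², a Normal(μ₀, σ₀²) prior on μ is conjugate. Posterior precision = 1/σ₀² + n/σ²; posterior mean is the precision-weighted average of μ₀ and x̄.
σ₀² = 101.04² = 10209.0816, σ² = 54.76² = 2998.6576; σ² + n·σ₀² = 2998.6576 + 7·10209.0816 = 74462.2288.
Posterior precision = 1/σ₀² + n/σ² = 1/10209.0816 + 7/2998.6576 = (σ² + n·σ₀²)/(σ₀²σ²) = 74462.2288/(10209.0816·2998.6576); posterior variance σₙ² = σ₀²σ²/(σ² + n·σ₀²) = 10209.0816·2998.6576/74462.2288 = 411.128442.
Posterior SD = √σₙ² = √(10209.0816·2998.6576/74462.2288) = 20.2763.

20.2763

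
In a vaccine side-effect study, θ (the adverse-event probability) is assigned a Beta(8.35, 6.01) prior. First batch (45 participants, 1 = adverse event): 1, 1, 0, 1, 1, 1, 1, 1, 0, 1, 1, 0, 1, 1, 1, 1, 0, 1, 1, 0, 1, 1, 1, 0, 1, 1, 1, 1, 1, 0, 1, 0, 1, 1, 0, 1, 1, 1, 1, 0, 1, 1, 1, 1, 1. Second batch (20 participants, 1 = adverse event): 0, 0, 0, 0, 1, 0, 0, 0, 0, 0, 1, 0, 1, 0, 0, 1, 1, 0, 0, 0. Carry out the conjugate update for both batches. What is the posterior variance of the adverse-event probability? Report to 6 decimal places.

0.002962

The Beta prior is conjugate to a Binomial/Bernoulli likelihood; the update adds successes to α and failures to β.
After batch 1: Beta(8.35+35, 6.01+10) = Beta(43.35, 16.01).
After batch 2: Beta(43.35+5, 16.01+15) = Beta(48.35, 31.01).
Var = αβ/((α+β)²(α+β+1)) = 48.35·31.01/(79.36²·80.36) = 0.002962.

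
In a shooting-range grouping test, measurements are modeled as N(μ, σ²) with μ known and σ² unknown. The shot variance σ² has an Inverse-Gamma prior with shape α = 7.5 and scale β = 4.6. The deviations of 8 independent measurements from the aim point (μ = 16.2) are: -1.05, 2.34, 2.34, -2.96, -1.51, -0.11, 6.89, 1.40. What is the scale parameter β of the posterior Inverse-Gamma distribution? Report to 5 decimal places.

40.86980

With known mean μ and an Inverse-Gamma(α, β) prior on σ², the Normal likelihood is conjugate: posterior is Inv-Gamma(α + n/2, β + Σ(xᵢ−μ)²/2).
Σ(xᵢ−μ)² = (-1.05)² + (2.34)² + (2.34)² + (-2.96)² + (-1.51)² + (-0.11)² + (6.89)² + (1.40)² = 72.5396.
Posterior: Inv-Gamma(7.5 + 8/2, 4.6 + 72.5396/2) = Inv-Gamma(11.50, 40.86980).
Posterior β = 40.86980.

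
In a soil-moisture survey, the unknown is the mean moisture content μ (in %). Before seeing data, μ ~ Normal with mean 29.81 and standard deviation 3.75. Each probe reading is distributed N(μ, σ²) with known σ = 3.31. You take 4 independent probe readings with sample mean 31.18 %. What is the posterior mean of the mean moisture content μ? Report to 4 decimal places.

For Normal data with known variance σ², a Normal(μ₀, σ₀²) prior on μ is conjugate. Posterior precision = 1/σ₀² + n/σ²; posterior mean is the precision-weighted average of μ₀ and x̄.
n·x̄ = 4·31.18 = 124.72.
σ₀² = 3.75² = 14.0625, σ² = 3.31² = 10.9561; σ² + n·σ₀² = 10.9561 + 4·14.0625 = 67.2061.
Posterior mean = (μ₀/σ₀² + n·x̄/σ²)/(1/σ₀² + n/σ²) = (σ²·μ₀ + σ₀²·n·x̄)/(σ² + n·σ₀²) = (10.9561·29.81 + 14.0625·124.72)/67.2061 = 2080.476341/67.2061 = 30.9567.

30.9567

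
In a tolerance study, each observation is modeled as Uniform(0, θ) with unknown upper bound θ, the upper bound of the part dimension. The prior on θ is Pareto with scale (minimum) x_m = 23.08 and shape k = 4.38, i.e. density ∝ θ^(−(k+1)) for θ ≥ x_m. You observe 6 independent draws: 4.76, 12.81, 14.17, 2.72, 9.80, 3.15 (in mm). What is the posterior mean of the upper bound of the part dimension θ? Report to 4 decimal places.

25.5406

A Pareto(scale x_m, shape k) prior on the upper bound θ of Uniform(0, θ) is conjugate: posterior is Pareto(max(x_m, max xᵢ), k + n).
Sample maximum = 14.17; prior scale x_m = 23.08 → posterior scale = max = 23.08.
Posterior shape = 4.38 + 6 = 10.38.
E[θ|data] = k·x_m/(k−1) = 10.38·23.08/9.38 = 25.5406.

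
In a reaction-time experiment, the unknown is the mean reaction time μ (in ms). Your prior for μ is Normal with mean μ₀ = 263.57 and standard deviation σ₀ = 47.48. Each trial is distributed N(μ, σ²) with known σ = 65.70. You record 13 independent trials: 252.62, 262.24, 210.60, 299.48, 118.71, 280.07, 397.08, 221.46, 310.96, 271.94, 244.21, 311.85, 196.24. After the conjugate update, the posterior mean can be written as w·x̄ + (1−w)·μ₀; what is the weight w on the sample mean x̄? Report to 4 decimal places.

0.8716

For Normal data with known variance σ², a Normal(μ₀, σ₀²) prior on μ is conjugate. Posterior precision = 1/σ₀² + n/σ²; posterior mean is the precision-weighted average of μ₀ and x̄.
σ₀² = 47.48² = 2254.3504, σ² = 65.70² = 4316.49. Prior precision 1/σ₀² = 1/2254.3504; data precision n/σ² = 13/4316.49.
w = (n/σ²)/(1/σ₀² + n/σ²) = n·σ₀²/(σ² + n·σ₀²) = 13·2254.3504/(4316.49 + 13·2254.3504) = 29306.5552/33623.0452 = 0.8716.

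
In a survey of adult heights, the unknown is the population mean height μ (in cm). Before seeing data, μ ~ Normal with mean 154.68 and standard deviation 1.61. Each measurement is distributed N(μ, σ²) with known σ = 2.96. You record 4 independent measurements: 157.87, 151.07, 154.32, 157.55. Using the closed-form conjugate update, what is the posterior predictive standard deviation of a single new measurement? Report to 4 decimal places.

For Normal data with known variance σ², a Normal(μ₀, σ₀²) prior on μ is conjugate. Posterior precision = 1/σ₀² + n/σ²; posterior mean is the precision-weighted average of μ₀ and x̄.
σ₀² = 1.61² = 2.5921, σ² = 2.96² = 8.7616; σ² + n·σ₀² = 8.7616 + 4·2.5921 = 19.13.
Posterior precision = 1/σ₀² + n/σ² = 1/2.5921 + 4/8.7616 = (σ² + n·σ₀²)/(σ₀²σ²) = 19.13/(2.5921·8.7616); posterior variance σₙ² = σ₀²σ²/(σ² + n·σ₀²) = 2.5921·8.7616/19.13 = 1.187190.
Predictive variance for one new observation = σₙ² + σ² = 2.5921·8.7616/19.13 + 8.7616 = σ²·(σ₀² + 19.13)/19.13 = 8.7616·21.7221/19.13 = 9.948790; SD = √(8.7616·21.7221/19.13) = 3.1542.

3.1542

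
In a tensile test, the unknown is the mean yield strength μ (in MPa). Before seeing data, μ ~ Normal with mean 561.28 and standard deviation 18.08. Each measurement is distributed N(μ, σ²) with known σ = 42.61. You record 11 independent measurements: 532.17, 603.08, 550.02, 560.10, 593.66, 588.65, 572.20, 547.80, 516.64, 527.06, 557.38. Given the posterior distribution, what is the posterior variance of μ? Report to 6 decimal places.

For Normal data with known variance σ², a Normal(μ₀, σ₀²) prior on μ is conjugate. Posterior precision = 1/σ₀² + n/σ²; posterior mean is the precision-weighted average of μ₀ and x̄.
σ₀² = 18.08² = 326.8864, σ² = 42.61² = 1815.6121; σ² + n·σ₀² = 1815.6121 + 11·326.8864 = 5411.3625.
Posterior precision = 1/σ₀² + n/σ² = 1/326.8864 + 11/1815.6121 = (σ² + n·σ₀²)/(σ₀²σ²) = 5411.3625/(326.8864·1815.6121); posterior variance σₙ² = σ₀²σ²/(σ² + n·σ₀²) = 326.8864·1815.6121/5411.3625 = 109.676427.

109.676427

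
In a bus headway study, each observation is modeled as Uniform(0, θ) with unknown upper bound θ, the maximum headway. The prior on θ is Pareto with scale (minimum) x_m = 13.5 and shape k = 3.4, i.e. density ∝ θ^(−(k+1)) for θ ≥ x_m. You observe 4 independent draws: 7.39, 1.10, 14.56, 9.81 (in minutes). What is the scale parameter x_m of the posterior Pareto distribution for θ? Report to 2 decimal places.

A Pareto(scale x_m, shape k) prior on the upper bound θ of Uniform(0, θ) is conjugate: posterior is Pareto(max(x_m, max xᵢ), k + n).
Sample maximum = 14.56; prior scale x_m = 13.5 → posterior scale = max = 14.56.
Posterior shape = 3.4 + 4 = 7.4.
Posterior scale x_m = 14.56.

14.56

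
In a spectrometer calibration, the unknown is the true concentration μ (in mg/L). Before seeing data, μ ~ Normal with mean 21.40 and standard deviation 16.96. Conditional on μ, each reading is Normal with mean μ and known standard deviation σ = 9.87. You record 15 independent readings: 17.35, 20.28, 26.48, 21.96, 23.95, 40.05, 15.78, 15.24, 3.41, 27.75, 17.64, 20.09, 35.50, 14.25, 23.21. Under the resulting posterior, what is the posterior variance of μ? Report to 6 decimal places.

6.351064

For Normal data with known variance σ², a Normal(μ₀, σ₀²) prior on μ is conjugate. Posterior precision = 1/σ₀² + n/σ²; posterior mean is the precision-weighted average of μ₀ and x̄.
σ₀² = 16.96² = 287.6416, σ² = 9.87² = 97.4169; σ² + n·σ₀² = 97.4169 + 15·287.6416 = 4412.0409.
Posterior precision = 1/σ₀² + n/σ² = 1/287.6416 + 15/97.4169 = (σ² + n·σ₀²)/(σ₀²σ²) = 4412.0409/(287.6416·97.4169); posterior variance σₙ² = σ₀²σ²/(σ² + n·σ₀²) = 287.6416·97.4169/4412.0409 = 6.351064.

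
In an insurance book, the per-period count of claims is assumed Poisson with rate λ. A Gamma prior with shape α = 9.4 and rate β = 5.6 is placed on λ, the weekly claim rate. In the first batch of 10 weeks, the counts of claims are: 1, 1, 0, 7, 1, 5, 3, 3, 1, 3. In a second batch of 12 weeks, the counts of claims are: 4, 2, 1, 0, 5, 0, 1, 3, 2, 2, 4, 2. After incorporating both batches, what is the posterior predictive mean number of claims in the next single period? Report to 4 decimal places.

With a Gamma(shape α, rate β) prior, the Poisson likelihood is conjugate: the posterior is Gamma(α + ΣXᵢ, β + n).
Batch 1: sum of counts S = 25 over n = 10 weeks.
After batch 1: Gamma(α+S, β+n) = Gamma(9.4+25, 5.6+10) = Gamma(34.4, 15.6).
Batch 2: sum of counts S = 26 over n = 12 weeks.
After batch 2: Gamma(α+S, β+n) = Gamma(34.4+26, 15.6+12) = Gamma(60.4, 27.6).
The predictive distribution for one future period is NegBinom with mean α/β = 2.1884.

2.1884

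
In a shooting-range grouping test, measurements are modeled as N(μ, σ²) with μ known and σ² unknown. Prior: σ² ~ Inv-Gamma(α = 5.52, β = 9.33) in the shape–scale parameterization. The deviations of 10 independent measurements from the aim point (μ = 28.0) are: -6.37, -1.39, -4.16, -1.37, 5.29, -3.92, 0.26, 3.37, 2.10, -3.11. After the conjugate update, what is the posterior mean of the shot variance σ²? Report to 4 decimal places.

With known mean μ and an Inverse-Gamma(α, β) prior on σ², the Normal likelihood is conjugate: posterior is Inv-Gamma(α + n/2, β + Σ(xᵢ−μ)²/2).
Σ(xᵢ−μ)² = (-6.37)² + (-1.39)² + (-4.16)² + (-1.37)² + (5.29)² + (-3.92)² + (0.26)² + (3.37)² + (2.10)² + (-3.11)² = 130.5486.
Posterior: Inv-Gamma(5.52 + 10/2, 9.33 + 130.5486/2) = Inv-Gamma(10.52, 74.60430).
E[σ²|data] = β/(α−1) = 74.60430/9.52 = 7.8366.

7.8366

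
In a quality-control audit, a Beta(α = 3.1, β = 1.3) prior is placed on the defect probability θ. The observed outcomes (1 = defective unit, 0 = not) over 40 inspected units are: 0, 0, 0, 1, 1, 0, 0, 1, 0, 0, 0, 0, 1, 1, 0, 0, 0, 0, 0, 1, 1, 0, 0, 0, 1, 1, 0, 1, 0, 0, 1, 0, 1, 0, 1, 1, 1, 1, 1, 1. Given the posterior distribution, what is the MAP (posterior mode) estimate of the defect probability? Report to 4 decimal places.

0.4741

The Beta prior is conjugate to a Binomial/Bernoulli likelihood; the update adds successes to α and failures to β.
Posterior: Beta(α+k, β+n−k) = Beta(3.1+18, 1.3+22) = Beta(21.1, 23.3).
Mode of Beta(a,b) for a,b>1 is (a−1)/(a+b−2) = 20.1/42.4 = 0.4741.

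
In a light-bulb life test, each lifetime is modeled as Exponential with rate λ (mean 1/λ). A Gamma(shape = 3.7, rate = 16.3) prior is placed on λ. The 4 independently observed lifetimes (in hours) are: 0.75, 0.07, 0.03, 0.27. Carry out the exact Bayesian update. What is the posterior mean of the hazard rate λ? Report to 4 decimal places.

0.4420

With a Gamma(shape α, rate β) prior on the exponential rate λ, the posterior after n observations with total T = Σxᵢ is Gamma(α+n, β+T).
Sum of observations T = 1.12 hours; n = 4.
Posterior: Gamma(3.7+4, 16.3+1.12) = Gamma(7.7, 17.42).
Posterior mean of λ = α/β = 7.7/17.42 = 0.4420.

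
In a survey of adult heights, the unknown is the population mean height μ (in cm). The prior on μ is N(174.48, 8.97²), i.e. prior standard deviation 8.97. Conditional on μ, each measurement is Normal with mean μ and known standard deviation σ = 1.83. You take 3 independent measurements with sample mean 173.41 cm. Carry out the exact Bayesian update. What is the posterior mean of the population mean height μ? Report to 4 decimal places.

For Normal data with known variance σ², a Normal(μ₀, σ₀²) prior on μ is conjugate. Posterior precision = 1/σ₀² + n/σ²; posterior mean is the precision-weighted average of μ₀ and x̄.
n·x̄ = 3·173.41 = 520.23.
σ₀² = 8.97² = 80.4609, σ² = 1.83² = 3.3489; σ² + n·σ₀² = 3.3489 + 3·80.4609 = 244.7316.
Posterior mean = (μ₀/σ₀² + n·x̄/σ²)/(1/σ₀² + n/σ²) = (σ²·μ₀ + σ₀²·n·x̄)/(σ² + n·σ₀²) = (3.3489·174.48 + 80.4609·520.23)/244.7316 = 42442.490079/244.7316 = 173.4246.

173.4246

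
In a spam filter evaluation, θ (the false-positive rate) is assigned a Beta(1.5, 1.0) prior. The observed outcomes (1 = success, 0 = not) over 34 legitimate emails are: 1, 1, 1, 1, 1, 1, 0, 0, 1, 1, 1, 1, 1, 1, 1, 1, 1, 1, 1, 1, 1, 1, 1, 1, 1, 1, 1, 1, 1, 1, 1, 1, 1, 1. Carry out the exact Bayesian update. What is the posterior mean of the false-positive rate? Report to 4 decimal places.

The Beta prior is conjugate to a Binomial/Bernoulli likelihood; the update adds successes to α and failures to β.
Posterior: Beta(α+k, β+n−k) = Beta(1.5+32, 1.0+2) = Beta(33.5, 3.0).
Posterior mean = α/(α+β) = 33.5/36.5 = 0.9178.

0.9178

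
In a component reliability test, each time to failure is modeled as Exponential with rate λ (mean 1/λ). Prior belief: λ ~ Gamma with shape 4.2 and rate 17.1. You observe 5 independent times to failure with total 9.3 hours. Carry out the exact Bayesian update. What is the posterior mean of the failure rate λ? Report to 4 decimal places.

With a Gamma(shape α, rate β) prior on the exponential rate λ, the posterior after n observations with total T = Σxᵢ is Gamma(α+n, β+T).
Posterior: Gamma(4.2+5, 17.1+9.3) = Gamma(9.2, 26.4).
Posterior mean of λ = α/β = 9.2/26.4 = 0.3485.

0.3485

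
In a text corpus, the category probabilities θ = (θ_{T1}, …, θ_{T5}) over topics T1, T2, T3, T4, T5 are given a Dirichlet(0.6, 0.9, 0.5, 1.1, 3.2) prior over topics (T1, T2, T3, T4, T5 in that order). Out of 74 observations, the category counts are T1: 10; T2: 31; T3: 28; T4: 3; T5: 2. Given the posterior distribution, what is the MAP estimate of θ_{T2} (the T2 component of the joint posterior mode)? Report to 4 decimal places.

0.4104

The Dirichlet prior is conjugate to the Multinomial likelihood: each posterior αⱼ = prior αⱼ + observed count nⱼ.
Posterior concentration: (10.6, 31.9, 28.5, 4.1, 5.2), total = 80.3.
Joint mode component: (α_{T2}−1)/(Σα−K) = 30.9/75.3 = 0.4104.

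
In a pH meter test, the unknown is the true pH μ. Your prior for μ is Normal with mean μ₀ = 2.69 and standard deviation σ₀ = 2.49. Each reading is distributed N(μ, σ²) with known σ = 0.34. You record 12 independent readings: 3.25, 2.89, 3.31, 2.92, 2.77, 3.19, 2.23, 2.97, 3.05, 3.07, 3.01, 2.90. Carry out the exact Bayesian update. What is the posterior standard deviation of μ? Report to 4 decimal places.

For Normal data with known variance σ², a Normal(μ₀, σ₀²) prior on μ is conjugate. Posterior precision = 1/σ₀² + n/σ²; posterior mean is the precision-weighted average of μ₀ and x̄.
σ₀² = 2.49² = 6.2001, σ² = 0.34² = 0.1156; σ² + n·σ₀² = 0.1156 + 12·6.2001 = 74.5168.
Posterior precision = 1/σ₀² + n/σ² = 1/6.2001 + 12/0.1156 = (σ² + n·σ₀²)/(σ₀²σ²) = 74.5168/(6.2001·0.1156); posterior variance σₙ² = σ₀²σ²/(σ² + n·σ₀²) = 6.2001·0.1156/74.5168 = 0.009618.
Posterior SD = √σₙ² = √(6.2001·0.1156/74.5168) = 0.0981.

0.0981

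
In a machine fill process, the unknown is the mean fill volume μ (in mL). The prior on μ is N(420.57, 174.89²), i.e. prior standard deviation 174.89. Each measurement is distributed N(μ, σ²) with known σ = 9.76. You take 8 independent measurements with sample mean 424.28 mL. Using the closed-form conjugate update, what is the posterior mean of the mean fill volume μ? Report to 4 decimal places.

424.2786

For Normal data with known variance σ², a Normal(μ₀, σ₀²) prior on μ is conjugate. Posterior precision = 1/σ₀² + n/σ²; posterior mean is the precision-weighted average of μ₀ and x̄.
n·x̄ = 8·424.28 = 3394.24.
σ₀² = 174.89² = 30586.5121, σ² = 9.76² = 95.2576; σ² + n·σ₀² = 95.2576 + 8·30586.5121 = 244787.3544.
Posterior mean = (μ₀/σ₀² + n·x̄/σ²)/(1/σ₀² + n/σ²) = (σ²·μ₀ + σ₀²·n·x̄)/(σ² + n·σ₀²) = (95.2576·420.57 + 30586.5121·3394.24)/244787.3544 = 103858025.319136/244787.3544 = 424.2786.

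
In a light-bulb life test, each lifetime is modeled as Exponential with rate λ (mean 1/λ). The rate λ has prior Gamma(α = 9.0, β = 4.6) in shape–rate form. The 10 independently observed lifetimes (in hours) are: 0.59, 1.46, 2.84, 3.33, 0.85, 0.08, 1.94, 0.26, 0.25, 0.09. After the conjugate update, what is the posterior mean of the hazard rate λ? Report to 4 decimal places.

1.1664

With a Gamma(shape α, rate β) prior on the exponential rate λ, the posterior after n observations with total T = Σxᵢ is Gamma(α+n, β+T).
Sum of observations T = 11.69 hours; n = 10.
Posterior: Gamma(9.0+10, 4.6+11.69) = Gamma(19.0, 16.29).
Posterior mean of λ = α/β = 19.0/16.29 = 1.1664.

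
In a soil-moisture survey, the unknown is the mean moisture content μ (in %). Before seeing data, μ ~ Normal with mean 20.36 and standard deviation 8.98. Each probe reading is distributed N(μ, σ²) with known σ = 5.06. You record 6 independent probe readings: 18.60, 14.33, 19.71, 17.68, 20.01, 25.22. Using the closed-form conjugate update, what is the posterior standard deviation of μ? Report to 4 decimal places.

For Normal data with known variance σ², a Normal(μ₀, σ₀²) prior on μ is conjugate. Posterior precision = 1/σ₀² + n/σ²; posterior mean is the precision-weighted average of μ₀ and x̄.
σ₀² = 8.98² = 80.6404, σ² = 5.06² = 25.6036; σ² + n·σ₀² = 25.6036 + 6·80.6404 = 509.446.
Posterior precision = 1/σ₀² + n/σ² = 1/80.6404 + 6/25.6036 = (σ² + n·σ₀²)/(σ₀²σ²) = 509.446/(80.6404·25.6036); posterior variance σₙ² = σ₀²σ²/(σ² + n·σ₀²) = 80.6404·25.6036/509.446 = 4.052804.
Posterior SD = √σₙ² = √(80.6404·25.6036/509.446) = 2.0132.

2.0132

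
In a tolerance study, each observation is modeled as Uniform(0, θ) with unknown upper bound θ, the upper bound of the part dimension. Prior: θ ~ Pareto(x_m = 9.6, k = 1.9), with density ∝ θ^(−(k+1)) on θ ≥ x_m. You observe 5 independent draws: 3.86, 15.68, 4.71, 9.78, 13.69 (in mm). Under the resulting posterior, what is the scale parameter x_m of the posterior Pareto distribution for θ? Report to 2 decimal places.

15.68

A Pareto(scale x_m, shape k) prior on the upper bound θ of Uniform(0, θ) is conjugate: posterior is Pareto(max(x_m, max xᵢ), k + n).
Sample maximum = 15.68; prior scale x_m = 9.6 → posterior scale = max = 15.68.
Posterior shape = 1.9 + 5 = 6.9.
Posterior scale x_m = 15.68.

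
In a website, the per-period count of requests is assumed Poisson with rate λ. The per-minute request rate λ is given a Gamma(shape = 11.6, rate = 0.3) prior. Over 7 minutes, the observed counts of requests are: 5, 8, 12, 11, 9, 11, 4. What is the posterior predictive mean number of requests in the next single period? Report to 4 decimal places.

With a Gamma(shape α, rate β) prior, the Poisson likelihood is conjugate: the posterior is Gamma(α + ΣXᵢ, β + n).
Sum of counts S = 60 over n = 7 minutes.
Posterior: Gamma(α+S, β+n) = Gamma(11.6+60, 0.3+7) = Gamma(71.6, 7.3).
The predictive distribution for one future period is NegBinom with mean α/β = 9.8082.

9.8082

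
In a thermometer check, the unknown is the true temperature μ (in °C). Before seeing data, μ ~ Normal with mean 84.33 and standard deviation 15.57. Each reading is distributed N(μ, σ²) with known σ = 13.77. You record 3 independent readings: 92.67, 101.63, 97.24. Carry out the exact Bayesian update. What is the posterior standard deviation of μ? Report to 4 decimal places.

7.0805

For Normal data with known variance σ², a Normal(μ₀, σ₀²) prior on μ is conjugate. Posterior precision = 1/σ₀² + n/σ²; posterior mean is the precision-weighted average of μ₀ and x̄.
σ₀² = 15.57² = 242.4249, σ² = 13.77² = 189.6129; σ² + n·σ₀² = 189.6129 + 3·242.4249 = 916.8876.
Posterior precision = 1/σ₀² + n/σ² = 1/242.4249 + 3/189.6129 = (σ² + n·σ₀²)/(σ₀²σ²) = 916.8876/(242.4249·189.6129); posterior variance σₙ² = σ₀²σ²/(σ² + n·σ₀²) = 242.4249·189.6129/916.8876 = 50.133613.
Posterior SD = √σₙ² = √(242.4249·189.6129/916.8876) = 7.0805.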